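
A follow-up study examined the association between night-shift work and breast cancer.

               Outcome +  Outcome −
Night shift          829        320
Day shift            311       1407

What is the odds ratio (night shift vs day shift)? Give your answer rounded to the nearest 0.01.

11.72

Cells: a = 829, b = 320, c = 311, d = 1407.
OR = (a·d)/(b·c) = (829 × 1407) / (320 × 311) = 1166403 / 99520 = 11.72029
The odds of breast cancer are about 11.72 times as high in the night shift group.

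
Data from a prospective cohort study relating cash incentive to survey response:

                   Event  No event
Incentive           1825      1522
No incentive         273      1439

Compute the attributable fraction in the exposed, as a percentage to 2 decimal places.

Cells: a = 1825, b = 1522, c = 273, d = 1439.
Risk in exposed = 1825/3347 = 0.54526; risk in unexposed = 273/1712 = 0.15946.
RR = 0.54526/0.15946 = 3.41939
AR% = (RR − 1)/RR × 100 = (3.41939 − 1)/3.41939 × 100 = 70.7550%

70.75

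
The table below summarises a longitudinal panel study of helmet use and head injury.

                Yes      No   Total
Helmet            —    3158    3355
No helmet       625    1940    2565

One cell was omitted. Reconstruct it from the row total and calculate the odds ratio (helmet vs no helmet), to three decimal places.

0.194

The missing cell is in the exposed row: 3355 − 3158 = 197.
So a = 197, b = 3158, c = 625, d = 1940.
OR = (a·d)/(b·c) = (197 × 1940) / (3158 × 625) = 382180 / 1973750 = 0.19363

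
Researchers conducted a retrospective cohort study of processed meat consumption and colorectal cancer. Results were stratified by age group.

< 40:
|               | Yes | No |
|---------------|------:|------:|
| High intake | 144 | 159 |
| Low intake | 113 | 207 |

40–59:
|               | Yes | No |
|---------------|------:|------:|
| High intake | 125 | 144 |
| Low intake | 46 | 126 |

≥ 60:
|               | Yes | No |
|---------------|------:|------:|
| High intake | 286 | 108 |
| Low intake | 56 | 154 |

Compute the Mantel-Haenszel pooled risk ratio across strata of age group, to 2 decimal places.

RR_MH = Σ(aᵢ·n₀ᵢ/nᵢ) / Σ(cᵢ·n₁ᵢ/nᵢ), with n₁ᵢ = aᵢ+bᵢ (exposed), n₀ᵢ = cᵢ+dᵢ (unexposed), nᵢ = n₁ᵢ+n₀ᵢ.
Stratum 1 (< 40): n₁ = 303, n₀ = 320, n = 623; a·n₀/n = 144·320/623 = 73.9647; c·n₁/n = 113·303/623 = 54.9583
Stratum 2 (40–59): n₁ = 269, n₀ = 172, n = 441; a·n₀/n = 125·172/441 = 48.7528; c·n₁/n = 46·269/441 = 28.0590
Stratum 3 (≥ 60): n₁ = 394, n₀ = 210, n = 604; a·n₀/n = 286·210/604 = 99.4371; c·n₁/n = 56·394/604 = 36.5298
RR_MH = (73.9647 + 48.7528 + 99.4371) / (54.9583 + 28.0590 + 36.5298) = 222.1546 / 119.5470 = 1.85830

1.86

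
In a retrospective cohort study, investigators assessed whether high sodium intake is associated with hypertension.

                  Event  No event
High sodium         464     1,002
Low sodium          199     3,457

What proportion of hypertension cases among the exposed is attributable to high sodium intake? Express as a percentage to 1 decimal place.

Cells: a = 464, b = 1002, c = 199, d = 3457.
Risk in exposed = 464/1466 = 0.31651; risk in unexposed = 199/3656 = 0.05443.
RR = 0.31651/0.05443 = 5.81483
AR% = (RR − 1)/RR × 100 = (5.81483 − 1)/5.81483 × 100 = 82.8026%

82.8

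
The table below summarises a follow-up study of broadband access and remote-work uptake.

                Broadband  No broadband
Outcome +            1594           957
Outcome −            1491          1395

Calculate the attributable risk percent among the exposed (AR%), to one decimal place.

Reading the table with exposure as columns: a = 1594 (Broadband, case), b = 1491 (Broadband, non-case), c = 957 (No broadband, case), d = 1395.
Risk in exposed = 1594/3085 = 0.51669; risk in unexposed = 957/2352 = 0.40689.
RR = 0.51669/0.40689 = 1.26987
AR% = (RR − 1)/RR × 100 = (1.26987 − 1)/1.26987 × 100 = 21.2516%

21.3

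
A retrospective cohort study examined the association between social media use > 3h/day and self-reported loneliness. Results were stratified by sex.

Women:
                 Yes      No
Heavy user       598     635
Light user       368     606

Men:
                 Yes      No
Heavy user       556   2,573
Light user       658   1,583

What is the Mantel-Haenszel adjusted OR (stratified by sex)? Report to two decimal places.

OR_MH = Σ(aᵢdᵢ/nᵢ) / Σ(bᵢcᵢ/nᵢ), where nᵢ is the stratum total.
Stratum 1 (Women): n = 2207; a·d/n = 598·606/2207 = 164.1994; b·c/n = 635·368/2207 = 105.8813
Stratum 2 (Men): n = 5370; a·d/n = 556·1583/5370 = 163.9009; b·c/n = 2573·658/5370 = 315.2764
OR_MH = (164.1994 + 163.9009) / (105.8813 + 315.2764) = 328.1003 / 421.1576 = 0.77904

0.78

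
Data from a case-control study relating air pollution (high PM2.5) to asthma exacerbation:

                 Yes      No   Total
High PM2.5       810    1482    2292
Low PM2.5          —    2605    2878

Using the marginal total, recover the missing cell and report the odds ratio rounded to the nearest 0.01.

5.22

The missing cell is in the unexposed row: 2878 − 2605 = 273.
So a = 810, b = 1482, c = 273, d = 2605.
OR = (a·d)/(b·c) = (810 × 2605) / (1482 × 273) = 2110050 / 404586 = 5.21533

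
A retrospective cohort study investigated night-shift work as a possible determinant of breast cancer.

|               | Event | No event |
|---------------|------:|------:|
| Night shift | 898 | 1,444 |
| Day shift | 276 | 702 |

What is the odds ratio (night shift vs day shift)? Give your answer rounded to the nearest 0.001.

Cells: a = 898, b = 1444, c = 276, d = 702.
OR = (a·d)/(b·c) = (898 × 702) / (1444 × 276) = 630396 / 398544 = 1.58175
The odds of breast cancer are about 1.58 times as high in the night shift group.

1.582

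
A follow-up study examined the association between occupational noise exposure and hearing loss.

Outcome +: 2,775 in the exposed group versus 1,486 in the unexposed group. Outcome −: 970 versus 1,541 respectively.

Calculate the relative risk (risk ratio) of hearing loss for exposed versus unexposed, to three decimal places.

From the description: a = 2775, b = 970, c = 1486, d = 1541.
Risk in exposed = 2775/3745 = 0.74099; risk in unexposed = 1486/3027 = 0.49092.
RR = 0.74099 / 0.49092 = 1.50940
The risk among the exposed is 1.51 times that among the unexposed.

1.509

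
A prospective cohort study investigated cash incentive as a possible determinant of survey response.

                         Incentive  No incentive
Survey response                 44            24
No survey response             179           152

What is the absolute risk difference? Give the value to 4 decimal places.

0.0609

Reading the table with exposure as columns: a = 44 (Incentive, case), b = 179 (Incentive, non-case), c = 24 (No incentive, case), d = 152.
Risk in exposed = 44/223 = 0.197309; risk in unexposed = 24/176 = 0.136364.
Risk difference = 0.197309 − 0.136364 = 0.060946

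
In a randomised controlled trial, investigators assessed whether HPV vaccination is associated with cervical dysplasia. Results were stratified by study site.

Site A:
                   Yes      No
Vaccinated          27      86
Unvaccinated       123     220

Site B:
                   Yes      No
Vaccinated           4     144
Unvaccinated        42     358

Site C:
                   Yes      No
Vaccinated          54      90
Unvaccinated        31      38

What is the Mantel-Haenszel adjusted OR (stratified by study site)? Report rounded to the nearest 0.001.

OR_MH = Σ(aᵢdᵢ/nᵢ) / Σ(bᵢcᵢ/nᵢ), where nᵢ is the stratum total.
Stratum 1 (Site A): n = 456; a·d/n = 27·220/456 = 13.0263; b·c/n = 86·123/456 = 23.1974
Stratum 2 (Site B): n = 548; a·d/n = 4·358/548 = 2.6131; b·c/n = 144·42/548 = 11.0365
Stratum 3 (Site C): n = 213; a·d/n = 54·38/213 = 9.6338; b·c/n = 90·31/213 = 13.0986
OR_MH = (13.0263 + 2.6131 + 9.6338) / (23.1974 + 11.0365 + 13.0986) = 25.2733 / 47.3325 = 0.53395

0.534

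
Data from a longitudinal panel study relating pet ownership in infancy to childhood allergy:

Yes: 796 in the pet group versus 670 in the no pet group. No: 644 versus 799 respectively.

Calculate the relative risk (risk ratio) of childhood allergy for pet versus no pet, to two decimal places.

1.21

From the description: a = 796, b = 644, c = 670, d = 799.
Risk in exposed = 796/1440 = 0.55278; risk in unexposed = 670/1469 = 0.45609.
RR = 0.55278 / 0.45609 = 1.21199
The risk among the exposed is 1.21 times that among the unexposed.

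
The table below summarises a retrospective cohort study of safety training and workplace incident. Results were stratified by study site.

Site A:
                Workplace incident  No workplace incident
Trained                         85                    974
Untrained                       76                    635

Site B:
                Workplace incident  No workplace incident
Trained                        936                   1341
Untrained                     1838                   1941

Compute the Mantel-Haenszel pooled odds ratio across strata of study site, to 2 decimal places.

OR_MH = Σ(aᵢdᵢ/nᵢ) / Σ(bᵢcᵢ/nᵢ), where nᵢ is the stratum total.
Stratum 1 (Site A): n = 1770; a·d/n = 85·635/1770 = 30.4944; b·c/n = 974·76/1770 = 41.8215
Stratum 2 (Site B): n = 6056; a·d/n = 936·1941/6056 = 299.9960; b·c/n = 1341·1838/6056 = 406.9944
OR_MH = (30.4944 + 299.9960) / (41.8215 + 406.9944) = 330.4904 / 448.8159 = 0.73636

0.74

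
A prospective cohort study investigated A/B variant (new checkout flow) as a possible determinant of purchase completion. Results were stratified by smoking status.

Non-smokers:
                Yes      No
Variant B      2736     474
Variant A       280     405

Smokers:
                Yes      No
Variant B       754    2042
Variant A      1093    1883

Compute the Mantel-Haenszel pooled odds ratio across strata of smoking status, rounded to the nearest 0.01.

OR_MH = Σ(aᵢdᵢ/nᵢ) / Σ(bᵢcᵢ/nᵢ), where nᵢ is the stratum total.
Stratum 1 (Non-smokers): n = 3895; a·d/n = 2736·405/3895 = 284.4878; b·c/n = 474·280/3895 = 34.0745
Stratum 2 (Smokers): n = 5772; a·d/n = 754·1883/5772 = 245.9775; b·c/n = 2042·1093/5772 = 386.6781
OR_MH = (284.4878 + 245.9775) / (34.0745 + 386.6781) = 530.4653 / 420.7526 = 1.26075

1.26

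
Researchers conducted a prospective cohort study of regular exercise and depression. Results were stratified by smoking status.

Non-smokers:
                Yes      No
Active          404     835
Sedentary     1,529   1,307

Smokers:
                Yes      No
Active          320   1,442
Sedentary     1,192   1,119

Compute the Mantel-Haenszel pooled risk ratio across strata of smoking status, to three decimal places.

0.472

RR_MH = Σ(aᵢ·n₀ᵢ/nᵢ) / Σ(cᵢ·n₁ᵢ/nᵢ), with n₁ᵢ = aᵢ+bᵢ (exposed), n₀ᵢ = cᵢ+dᵢ (unexposed), nᵢ = n₁ᵢ+n₀ᵢ.
Stratum 1 (Non-smokers): n₁ = 1239, n₀ = 2836, n = 4075; a·n₀/n = 404·2836/4075 = 281.1642; c·n₁/n = 1529·1239/4075 = 464.8910
Stratum 2 (Smokers): n₁ = 1762, n₀ = 2311, n = 4073; a·n₀/n = 320·2311/4073 = 181.5664; c·n₁/n = 1192·1762/4073 = 515.6651
RR_MH = (281.1642 + 181.5664) / (464.8910 + 515.6651) = 462.7306 / 980.5562 = 0.47191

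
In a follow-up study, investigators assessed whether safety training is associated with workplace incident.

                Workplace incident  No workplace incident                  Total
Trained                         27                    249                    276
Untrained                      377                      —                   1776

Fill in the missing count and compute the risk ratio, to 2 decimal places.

The missing cell is in the unexposed row: 1776 − 377 = 1399.
So a = 27, b = 249, c = 377, d = 1399.
RR = [a/(a+b)] / [c/(c+d)] = (27/276) / (377/1776) = 0.09783/0.21227 = 0.46085

0.46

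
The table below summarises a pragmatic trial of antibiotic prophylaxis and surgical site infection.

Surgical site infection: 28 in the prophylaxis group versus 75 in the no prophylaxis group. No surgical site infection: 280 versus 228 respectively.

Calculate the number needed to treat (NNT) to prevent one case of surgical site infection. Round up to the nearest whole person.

7

Risk in treated group = 28/308 = 0.09091; risk in control = 75/303 = 0.24752.
Absolute risk reduction = 0.24752 − 0.09091 = 0.15662
NNT = 1 / ARR = 1 / 0.15662 = 6.385 → round up → 7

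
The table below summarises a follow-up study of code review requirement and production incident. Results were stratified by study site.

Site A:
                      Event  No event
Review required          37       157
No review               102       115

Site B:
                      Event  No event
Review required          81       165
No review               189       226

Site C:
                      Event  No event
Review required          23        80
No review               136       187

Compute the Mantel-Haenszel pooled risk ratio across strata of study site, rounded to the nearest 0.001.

0.580

RR_MH = Σ(aᵢ·n₀ᵢ/nᵢ) / Σ(cᵢ·n₁ᵢ/nᵢ), with n₁ᵢ = aᵢ+bᵢ (exposed), n₀ᵢ = cᵢ+dᵢ (unexposed), nᵢ = n₁ᵢ+n₀ᵢ.
Stratum 1 (Site A): n₁ = 194, n₀ = 217, n = 411; a·n₀/n = 37·217/411 = 19.5353; c·n₁/n = 102·194/411 = 48.1460
Stratum 2 (Site B): n₁ = 246, n₀ = 415, n = 661; a·n₀/n = 81·415/661 = 50.8548; c·n₁/n = 189·246/661 = 70.3389
Stratum 3 (Site C): n₁ = 103, n₀ = 323, n = 426; a·n₀/n = 23·323/426 = 17.4390; c·n₁/n = 136·103/426 = 32.8826
RR_MH = (19.5353 + 50.8548 + 17.4390) / (48.1460 + 70.3389 + 32.8826) = 87.8290 / 151.3675 = 0.58024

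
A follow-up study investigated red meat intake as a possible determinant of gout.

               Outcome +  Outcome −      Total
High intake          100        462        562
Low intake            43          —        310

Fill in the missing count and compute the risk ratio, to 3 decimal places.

The missing cell is in the unexposed row: 310 − 43 = 267.
So a = 100, b = 462, c = 43, d = 267.
RR = [a/(a+b)] / [c/(c+d)] = (100/562) / (43/310) = 0.17794/0.13871 = 1.28279

1.283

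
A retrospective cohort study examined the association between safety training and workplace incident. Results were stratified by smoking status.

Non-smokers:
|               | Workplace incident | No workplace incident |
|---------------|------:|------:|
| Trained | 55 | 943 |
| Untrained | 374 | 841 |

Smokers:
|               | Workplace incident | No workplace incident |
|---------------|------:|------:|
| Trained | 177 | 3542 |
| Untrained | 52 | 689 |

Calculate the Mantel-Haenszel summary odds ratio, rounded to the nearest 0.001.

0.240

OR_MH = Σ(aᵢdᵢ/nᵢ) / Σ(bᵢcᵢ/nᵢ), where nᵢ is the stratum total.
Stratum 1 (Non-smokers): n = 2213; a·d/n = 55·841/2213 = 20.9015; b·c/n = 943·374/2213 = 159.3683
Stratum 2 (Smokers): n = 4460; a·d/n = 177·689/4460 = 27.3437; b·c/n = 3542·52/4460 = 41.2969
OR_MH = (20.9015 + 27.3437) / (159.3683 + 41.2969) = 48.2452 / 200.6651 = 0.24043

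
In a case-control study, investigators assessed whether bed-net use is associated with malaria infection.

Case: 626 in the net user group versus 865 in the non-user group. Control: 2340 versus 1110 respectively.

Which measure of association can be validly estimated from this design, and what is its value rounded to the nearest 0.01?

From the description: a = 626, b = 2340, c = 865, d = 1110.
This is a case-control study: participants were sampled on outcome status, so risks in the source population cannot be estimated directly — relative risk is not valid here. The odds ratio is the appropriate measure.
OR = (a·d)/(b·c) = (626 × 1110) / (2340 × 865) = 694860 / 2024100 = 0.34329

0.34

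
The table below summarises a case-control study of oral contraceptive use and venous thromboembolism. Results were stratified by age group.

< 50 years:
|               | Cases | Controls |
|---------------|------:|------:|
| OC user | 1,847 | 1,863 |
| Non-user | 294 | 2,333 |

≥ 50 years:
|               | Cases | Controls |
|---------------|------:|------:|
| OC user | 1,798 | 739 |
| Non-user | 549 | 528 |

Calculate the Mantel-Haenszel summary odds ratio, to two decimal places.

OR_MH = Σ(aᵢdᵢ/nᵢ) / Σ(bᵢcᵢ/nᵢ), where nᵢ is the stratum total.
Stratum 1 (< 50 years): n = 6337; a·d/n = 1847·2333/6337 = 679.9828; b·c/n = 1863·294/6337 = 86.4324
Stratum 2 (≥ 50 years): n = 3614; a·d/n = 1798·528/3614 = 262.6851; b·c/n = 739·549/3614 = 112.2609
OR_MH = (679.9828 + 262.6851) / (86.4324 + 112.2609) = 942.6679 / 198.6933 = 4.74434

4.74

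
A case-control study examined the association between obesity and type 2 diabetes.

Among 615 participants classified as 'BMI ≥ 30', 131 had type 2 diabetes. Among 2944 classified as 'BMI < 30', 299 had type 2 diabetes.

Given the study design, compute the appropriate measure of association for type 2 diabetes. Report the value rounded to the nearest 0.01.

2.39

From the description: a = 131, b = 484, c = 299, d = 2645.
This is a case-control study: participants were sampled on outcome status, so risks in the source population cannot be estimated directly — relative risk is not valid here. The odds ratio is the appropriate measure.
OR = (a·d)/(b·c) = (131 × 2645) / (484 × 299) = 346495 / 144716 = 2.39431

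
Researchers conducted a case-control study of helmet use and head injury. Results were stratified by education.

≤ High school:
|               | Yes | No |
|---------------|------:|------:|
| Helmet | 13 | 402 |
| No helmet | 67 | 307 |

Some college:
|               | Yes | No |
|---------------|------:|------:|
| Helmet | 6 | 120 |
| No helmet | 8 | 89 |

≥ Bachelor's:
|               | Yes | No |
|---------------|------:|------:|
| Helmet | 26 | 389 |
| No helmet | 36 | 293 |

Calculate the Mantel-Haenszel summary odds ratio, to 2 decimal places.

OR_MH = Σ(aᵢdᵢ/nᵢ) / Σ(bᵢcᵢ/nᵢ), where nᵢ is the stratum total.
Stratum 1 (≤ High school): n = 789; a·d/n = 13·307/789 = 5.0583; b·c/n = 402·67/789 = 34.1369
Stratum 2 (Some college): n = 223; a·d/n = 6·89/223 = 2.3946; b·c/n = 120·8/223 = 4.3049
Stratum 3 (≥ Bachelor's): n = 744; a·d/n = 26·293/744 = 10.2392; b·c/n = 389·36/744 = 18.8226
OR_MH = (5.0583 + 2.3946 + 10.2392) / (34.1369 + 4.3049 + 18.8226) = 17.6922 / 57.2644 = 0.30896

0.31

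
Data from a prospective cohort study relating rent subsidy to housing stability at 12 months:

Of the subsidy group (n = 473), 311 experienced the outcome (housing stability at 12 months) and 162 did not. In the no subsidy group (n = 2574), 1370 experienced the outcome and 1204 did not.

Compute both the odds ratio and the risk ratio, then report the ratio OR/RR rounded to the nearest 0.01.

1.37

From the description: a = 311, b = 162, c = 1370, d = 1204.
OR = (311·1204)/(162·1370) = 374444/221940 = 1.68714
Risk in exposed = 311/473 = 0.65751; risk in unexposed = 1370/2574 = 0.53225; RR = 1.23534
OR/RR = 1.68714 / 1.23534 = 1.36573
The outcome is not rare, so the OR lies further from 1 than the RR.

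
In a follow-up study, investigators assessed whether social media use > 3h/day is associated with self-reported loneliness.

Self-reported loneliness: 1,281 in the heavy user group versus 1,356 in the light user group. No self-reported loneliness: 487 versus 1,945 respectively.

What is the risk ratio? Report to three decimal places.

From the description: a = 1281, b = 487, c = 1356, d = 1945.
Risk in exposed = 1281/1768 = 0.72455; risk in unexposed = 1356/3301 = 0.41078.
RR = 0.72455 / 0.41078 = 1.76381
The risk among the exposed is 1.76 times that among the unexposed.

1.764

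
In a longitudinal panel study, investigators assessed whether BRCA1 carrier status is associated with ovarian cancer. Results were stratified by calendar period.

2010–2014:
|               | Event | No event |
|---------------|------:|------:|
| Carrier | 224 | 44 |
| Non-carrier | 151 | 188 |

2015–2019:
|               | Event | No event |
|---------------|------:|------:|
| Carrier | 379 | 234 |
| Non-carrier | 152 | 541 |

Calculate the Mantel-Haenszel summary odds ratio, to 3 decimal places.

5.929

OR_MH = Σ(aᵢdᵢ/nᵢ) / Σ(bᵢcᵢ/nᵢ), where nᵢ is the stratum total.
Stratum 1 (2010–2014): n = 607; a·d/n = 224·188/607 = 69.3773; b·c/n = 44·151/607 = 10.9456
Stratum 2 (2015–2019): n = 1306; a·d/n = 379·541/1306 = 156.9977; b·c/n = 234·152/1306 = 27.2343
OR_MH = (69.3773 + 156.9977) / (10.9456 + 27.2343) = 226.3750 / 38.1799 = 5.92916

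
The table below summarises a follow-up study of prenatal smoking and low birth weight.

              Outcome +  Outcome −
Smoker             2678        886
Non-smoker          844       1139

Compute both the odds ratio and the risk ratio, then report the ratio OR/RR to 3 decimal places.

Cells: a = 2678, b = 886, c = 844, d = 1139.
OR = (2678·1139)/(886·844) = 3050242/747784 = 4.07904
Risk in exposed = 2678/3564 = 0.75140; risk in unexposed = 844/1983 = 0.42562; RR = 1.76544
OR/RR = 4.07904 / 1.76544 = 2.31049
The outcome is not rare, so the OR lies further from 1 than the RR.

2.310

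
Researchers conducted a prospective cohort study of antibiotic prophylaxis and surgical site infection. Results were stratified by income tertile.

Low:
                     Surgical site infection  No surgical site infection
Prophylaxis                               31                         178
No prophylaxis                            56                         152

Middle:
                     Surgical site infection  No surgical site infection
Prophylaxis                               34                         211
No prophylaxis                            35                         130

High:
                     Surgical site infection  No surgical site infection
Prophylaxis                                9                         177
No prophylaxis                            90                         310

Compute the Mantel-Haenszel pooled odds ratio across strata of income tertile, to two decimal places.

0.39

OR_MH = Σ(aᵢdᵢ/nᵢ) / Σ(bᵢcᵢ/nᵢ), where nᵢ is the stratum total.
Stratum 1 (Low): n = 417; a·d/n = 31·152/417 = 11.2998; b·c/n = 178·56/417 = 23.9041
Stratum 2 (Middle): n = 410; a·d/n = 34·130/410 = 10.7805; b·c/n = 211·35/410 = 18.0122
Stratum 3 (High): n = 586; a·d/n = 9·310/586 = 4.7611; b·c/n = 177·90/586 = 27.1843
OR_MH = (11.2998 + 10.7805 + 4.7611) / (23.9041 + 18.0122 + 27.1843) = 26.8413 / 69.1006 = 0.38844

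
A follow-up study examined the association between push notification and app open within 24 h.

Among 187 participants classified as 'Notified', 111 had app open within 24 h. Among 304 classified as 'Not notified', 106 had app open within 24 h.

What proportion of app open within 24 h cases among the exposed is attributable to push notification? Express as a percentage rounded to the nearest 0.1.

From the description: a = 111, b = 76, c = 106, d = 198.
Risk in exposed = 111/187 = 0.59358; risk in unexposed = 106/304 = 0.34868.
RR = 0.59358/0.34868 = 1.70235
AR% = (RR − 1)/RR × 100 = (1.70235 − 1)/1.70235 × 100 = 41.2577%

41.3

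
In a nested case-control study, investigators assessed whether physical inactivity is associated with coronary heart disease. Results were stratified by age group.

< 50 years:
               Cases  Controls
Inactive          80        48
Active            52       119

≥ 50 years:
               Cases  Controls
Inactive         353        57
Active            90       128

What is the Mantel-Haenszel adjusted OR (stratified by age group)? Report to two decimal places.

OR_MH = Σ(aᵢdᵢ/nᵢ) / Σ(bᵢcᵢ/nᵢ), where nᵢ is the stratum total.
Stratum 1 (< 50 years): n = 299; a·d/n = 80·119/299 = 31.8395; b·c/n = 48·52/299 = 8.3478
Stratum 2 (≥ 50 years): n = 628; a·d/n = 353·128/628 = 71.9490; b·c/n = 57·90/628 = 8.1688
OR_MH = (31.8395 + 71.9490) / (8.3478 + 8.1688) = 103.7885 / 16.5166 = 6.28388

6.28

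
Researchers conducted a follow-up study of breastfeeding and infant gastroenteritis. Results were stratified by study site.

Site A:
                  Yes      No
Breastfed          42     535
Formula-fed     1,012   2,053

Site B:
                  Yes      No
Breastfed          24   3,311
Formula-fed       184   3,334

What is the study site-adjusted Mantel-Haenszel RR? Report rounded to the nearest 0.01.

0.19

RR_MH = Σ(aᵢ·n₀ᵢ/nᵢ) / Σ(cᵢ·n₁ᵢ/nᵢ), with n₁ᵢ = aᵢ+bᵢ (exposed), n₀ᵢ = cᵢ+dᵢ (unexposed), nᵢ = n₁ᵢ+n₀ᵢ.
Stratum 1 (Site A): n₁ = 577, n₀ = 3065, n = 3642; a·n₀/n = 42·3065/3642 = 35.3460; c·n₁/n = 1012·577/3642 = 160.3306
Stratum 2 (Site B): n₁ = 3335, n₀ = 3518, n = 6853; a·n₀/n = 24·3518/6853 = 12.3204; c·n₁/n = 184·3335/6853 = 89.5433
RR_MH = (35.3460 + 12.3204) / (160.3306 + 89.5433) = 47.6664 / 249.8739 = 0.19076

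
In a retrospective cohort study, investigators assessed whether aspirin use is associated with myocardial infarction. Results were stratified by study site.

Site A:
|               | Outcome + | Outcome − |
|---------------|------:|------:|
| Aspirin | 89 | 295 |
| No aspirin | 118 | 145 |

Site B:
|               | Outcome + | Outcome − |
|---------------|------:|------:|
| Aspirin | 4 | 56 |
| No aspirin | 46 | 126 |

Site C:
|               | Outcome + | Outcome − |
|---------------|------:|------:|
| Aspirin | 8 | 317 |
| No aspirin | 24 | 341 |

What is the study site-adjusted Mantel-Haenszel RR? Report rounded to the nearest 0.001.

0.465

RR_MH = Σ(aᵢ·n₀ᵢ/nᵢ) / Σ(cᵢ·n₁ᵢ/nᵢ), with n₁ᵢ = aᵢ+bᵢ (exposed), n₀ᵢ = cᵢ+dᵢ (unexposed), nᵢ = n₁ᵢ+n₀ᵢ.
Stratum 1 (Site A): n₁ = 384, n₀ = 263, n = 647; a·n₀/n = 89·263/647 = 36.1777; c·n₁/n = 118·384/647 = 70.0340
Stratum 2 (Site B): n₁ = 60, n₀ = 172, n = 232; a·n₀/n = 4·172/232 = 2.9655; c·n₁/n = 46·60/232 = 11.8966
Stratum 3 (Site C): n₁ = 325, n₀ = 365, n = 690; a·n₀/n = 8·365/690 = 4.2319; c·n₁/n = 24·325/690 = 11.3043
RR_MH = (36.1777 + 2.9655 + 4.2319) / (70.0340 + 11.8966 + 11.3043) = 43.3751 / 93.2349 = 0.46522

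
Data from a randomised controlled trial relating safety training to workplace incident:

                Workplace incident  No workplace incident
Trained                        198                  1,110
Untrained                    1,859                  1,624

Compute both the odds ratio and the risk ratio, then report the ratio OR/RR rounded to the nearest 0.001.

Cells: a = 198, b = 1110, c = 1859, d = 1624.
OR = (198·1624)/(1110·1859) = 321552/2063490 = 0.15583
Risk in exposed = 198/1308 = 0.15138; risk in unexposed = 1859/3483 = 0.53374; RR = 0.28362
OR/RR = 0.15583 / 0.28362 = 0.54944
The outcome is not rare, so the OR lies further from 1 than the RR.

0.549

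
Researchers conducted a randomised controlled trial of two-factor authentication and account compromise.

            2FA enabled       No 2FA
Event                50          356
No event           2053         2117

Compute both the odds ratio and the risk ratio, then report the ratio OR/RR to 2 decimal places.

0.88

Reading the table with exposure as columns: a = 50 (2FA enabled, case), b = 2053 (2FA enabled, non-case), c = 356 (No 2FA, case), d = 2117.
OR = (50·2117)/(2053·356) = 105850/730868 = 0.14483
Risk in exposed = 50/2103 = 0.02378; risk in unexposed = 356/2473 = 0.14395; RR = 0.16516
OR/RR = 0.14483 / 0.16516 = 0.87689
The outcome is not rare, so the OR lies further from 1 than the RR.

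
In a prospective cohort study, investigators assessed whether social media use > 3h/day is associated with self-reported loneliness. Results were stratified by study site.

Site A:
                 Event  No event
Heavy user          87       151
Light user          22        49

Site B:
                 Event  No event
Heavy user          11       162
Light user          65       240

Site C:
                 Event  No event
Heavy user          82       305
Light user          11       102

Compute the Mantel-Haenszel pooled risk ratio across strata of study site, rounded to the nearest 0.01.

RR_MH = Σ(aᵢ·n₀ᵢ/nᵢ) / Σ(cᵢ·n₁ᵢ/nᵢ), with n₁ᵢ = aᵢ+bᵢ (exposed), n₀ᵢ = cᵢ+dᵢ (unexposed), nᵢ = n₁ᵢ+n₀ᵢ.
Stratum 1 (Site A): n₁ = 238, n₀ = 71, n = 309; a·n₀/n = 87·71/309 = 19.9903; c·n₁/n = 22·238/309 = 16.9450
Stratum 2 (Site B): n₁ = 173, n₀ = 305, n = 478; a·n₀/n = 11·305/478 = 7.0188; c·n₁/n = 65·173/478 = 23.5251
Stratum 3 (Site C): n₁ = 387, n₀ = 113, n = 500; a·n₀/n = 82·113/500 = 18.5320; c·n₁/n = 11·387/500 = 8.5140
RR_MH = (19.9903 + 7.0188 + 18.5320) / (16.9450 + 23.5251 + 8.5140) = 45.5411 / 48.9841 = 0.92971

0.93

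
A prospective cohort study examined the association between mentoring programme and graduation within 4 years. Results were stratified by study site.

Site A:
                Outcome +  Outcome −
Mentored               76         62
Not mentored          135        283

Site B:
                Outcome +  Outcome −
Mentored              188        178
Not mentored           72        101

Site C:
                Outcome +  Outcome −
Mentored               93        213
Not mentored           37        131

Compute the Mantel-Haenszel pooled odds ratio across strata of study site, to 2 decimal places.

1.80

OR_MH = Σ(aᵢdᵢ/nᵢ) / Σ(bᵢcᵢ/nᵢ), where nᵢ is the stratum total.
Stratum 1 (Site A): n = 556; a·d/n = 76·283/556 = 38.6835; b·c/n = 62·135/556 = 15.0540
Stratum 2 (Site B): n = 539; a·d/n = 188·101/539 = 35.2282; b·c/n = 178·72/539 = 23.7774
Stratum 3 (Site C): n = 474; a·d/n = 93·131/474 = 25.7025; b·c/n = 213·37/474 = 16.6266
OR_MH = (38.6835 + 35.2282 + 25.7025) / (15.0540 + 23.7774 + 16.6266) = 99.6142 / 55.4579 = 1.79621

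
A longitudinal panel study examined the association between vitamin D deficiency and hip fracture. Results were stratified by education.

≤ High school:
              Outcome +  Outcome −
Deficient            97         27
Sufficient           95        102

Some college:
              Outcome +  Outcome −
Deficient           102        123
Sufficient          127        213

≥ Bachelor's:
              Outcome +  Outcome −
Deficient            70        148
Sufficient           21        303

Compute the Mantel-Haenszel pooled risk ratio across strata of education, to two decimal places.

1.70

RR_MH = Σ(aᵢ·n₀ᵢ/nᵢ) / Σ(cᵢ·n₁ᵢ/nᵢ), with n₁ᵢ = aᵢ+bᵢ (exposed), n₀ᵢ = cᵢ+dᵢ (unexposed), nᵢ = n₁ᵢ+n₀ᵢ.
Stratum 1 (≤ High school): n₁ = 124, n₀ = 197, n = 321; a·n₀/n = 97·197/321 = 59.5296; c·n₁/n = 95·124/321 = 36.6978
Stratum 2 (Some college): n₁ = 225, n₀ = 340, n = 565; a·n₀/n = 102·340/565 = 61.3805; c·n₁/n = 127·225/565 = 50.5752
Stratum 3 (≥ Bachelor's): n₁ = 218, n₀ = 324, n = 542; a·n₀/n = 70·324/542 = 41.8450; c·n₁/n = 21·218/542 = 8.4465
RR_MH = (59.5296 + 61.3805 + 41.8450) / (36.6978 + 50.5752 + 8.4465) = 162.7551 / 95.7195 = 1.70033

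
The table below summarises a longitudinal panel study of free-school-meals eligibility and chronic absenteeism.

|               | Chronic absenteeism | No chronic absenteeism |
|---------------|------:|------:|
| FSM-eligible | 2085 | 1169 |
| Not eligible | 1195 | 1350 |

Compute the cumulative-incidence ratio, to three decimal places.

Cells: a = 2085, b = 1169, c = 1195, d = 1350.
Risk in exposed = 2085/3254 = 0.64075; risk in unexposed = 1195/2545 = 0.46955.
RR = 0.64075 / 0.46955 = 1.36461
The risk among the exposed is 1.36 times that among the unexposed.

1.365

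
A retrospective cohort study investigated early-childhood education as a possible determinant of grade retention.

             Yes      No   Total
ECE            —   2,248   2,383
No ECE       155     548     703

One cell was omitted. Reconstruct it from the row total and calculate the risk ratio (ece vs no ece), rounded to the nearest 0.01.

0.26

The missing cell is in the exposed row: 2383 − 2248 = 135.
So a = 135, b = 2248, c = 155, d = 548.
RR = [a/(a+b)] / [c/(c+d)] = (135/2383) / (155/703) = 0.05665/0.22048 = 0.25694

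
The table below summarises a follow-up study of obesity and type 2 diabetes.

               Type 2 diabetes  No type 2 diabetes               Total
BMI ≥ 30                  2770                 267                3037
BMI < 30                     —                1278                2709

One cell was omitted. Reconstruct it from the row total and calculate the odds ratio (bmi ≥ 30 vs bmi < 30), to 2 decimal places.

The missing cell is in the unexposed row: 2709 − 1278 = 1431.
So a = 2770, b = 267, c = 1431, d = 1278.
OR = (a·d)/(b·c) = (2770 × 1278) / (267 × 1431) = 3540060 / 382077 = 9.26531

9.27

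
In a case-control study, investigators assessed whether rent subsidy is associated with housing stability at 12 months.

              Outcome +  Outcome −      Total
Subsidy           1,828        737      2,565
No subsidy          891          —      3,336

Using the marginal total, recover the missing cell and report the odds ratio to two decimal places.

6.81

The missing cell is in the unexposed row: 3336 − 891 = 2445.
So a = 1828, b = 737, c = 891, d = 2445.
OR = (a·d)/(b·c) = (1828 × 2445) / (737 × 891) = 4469460 / 656667 = 6.80628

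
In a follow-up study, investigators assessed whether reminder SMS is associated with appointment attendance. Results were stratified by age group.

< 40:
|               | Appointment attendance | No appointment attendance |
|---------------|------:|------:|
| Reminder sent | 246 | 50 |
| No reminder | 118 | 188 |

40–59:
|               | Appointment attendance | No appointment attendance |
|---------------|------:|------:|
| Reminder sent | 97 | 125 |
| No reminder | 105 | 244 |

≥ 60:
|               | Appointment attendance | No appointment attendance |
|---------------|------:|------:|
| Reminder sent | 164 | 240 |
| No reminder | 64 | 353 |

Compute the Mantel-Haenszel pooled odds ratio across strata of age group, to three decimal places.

OR_MH = Σ(aᵢdᵢ/nᵢ) / Σ(bᵢcᵢ/nᵢ), where nᵢ is the stratum total.
Stratum 1 (< 40): n = 602; a·d/n = 246·188/602 = 76.8239; b·c/n = 50·118/602 = 9.8007
Stratum 2 (40–59): n = 571; a·d/n = 97·244/571 = 41.4501; b·c/n = 125·105/571 = 22.9860
Stratum 3 (≥ 60): n = 821; a·d/n = 164·353/821 = 70.5140; b·c/n = 240·64/821 = 18.7089
OR_MH = (76.8239 + 41.4501 + 70.5140) / (9.8007 + 22.9860 + 18.7089) = 188.7880 / 51.4955 = 3.66610

3.666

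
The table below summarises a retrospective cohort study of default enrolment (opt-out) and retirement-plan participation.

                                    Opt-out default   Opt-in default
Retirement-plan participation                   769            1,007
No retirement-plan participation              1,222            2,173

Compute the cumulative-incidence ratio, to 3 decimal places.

1.220

Reading the table with exposure as columns: a = 769 (Opt-out default, case), b = 1222 (Opt-out default, non-case), c = 1007 (Opt-in default, case), d = 2173.
Risk in exposed = 769/1991 = 0.38624; risk in unexposed = 1007/3180 = 0.31667.
RR = 0.38624 / 0.31667 = 1.21970
The risk among the exposed is 1.22 times that among the unexposed.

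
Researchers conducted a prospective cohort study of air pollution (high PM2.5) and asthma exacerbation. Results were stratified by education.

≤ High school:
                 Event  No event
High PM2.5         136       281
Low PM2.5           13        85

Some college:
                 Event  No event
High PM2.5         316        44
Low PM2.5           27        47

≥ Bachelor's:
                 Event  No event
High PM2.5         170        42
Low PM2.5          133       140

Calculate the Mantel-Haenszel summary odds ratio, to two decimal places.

4.95

OR_MH = Σ(aᵢdᵢ/nᵢ) / Σ(bᵢcᵢ/nᵢ), where nᵢ is the stratum total.
Stratum 1 (≤ High school): n = 515; a·d/n = 136·85/515 = 22.4466; b·c/n = 281·13/515 = 7.0932
Stratum 2 (Some college): n = 434; a·d/n = 316·47/434 = 34.2212; b·c/n = 44·27/434 = 2.7373
Stratum 3 (≥ Bachelor's): n = 485; a·d/n = 170·140/485 = 49.0722; b·c/n = 42·133/485 = 11.5175
OR_MH = (22.4466 + 34.2212 + 49.0722) / (7.0932 + 2.7373 + 11.5175) = 105.7400 / 21.3481 = 4.95314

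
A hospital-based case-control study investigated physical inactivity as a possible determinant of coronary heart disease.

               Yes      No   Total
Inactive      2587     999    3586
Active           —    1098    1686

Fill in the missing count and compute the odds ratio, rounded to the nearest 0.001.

4.836

The missing cell is in the unexposed row: 1686 − 1098 = 588.
So a = 2587, b = 999, c = 588, d = 1098.
OR = (a·d)/(b·c) = (2587 × 1098) / (999 × 588) = 2840526 / 587412 = 4.83566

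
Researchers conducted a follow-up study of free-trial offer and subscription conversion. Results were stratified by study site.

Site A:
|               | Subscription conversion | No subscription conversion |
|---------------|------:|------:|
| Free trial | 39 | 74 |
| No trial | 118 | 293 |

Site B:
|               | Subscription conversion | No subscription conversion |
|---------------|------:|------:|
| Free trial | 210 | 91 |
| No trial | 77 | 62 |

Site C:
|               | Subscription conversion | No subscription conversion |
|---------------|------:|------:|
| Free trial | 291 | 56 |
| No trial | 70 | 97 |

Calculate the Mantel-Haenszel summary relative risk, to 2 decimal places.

1.53

RR_MH = Σ(aᵢ·n₀ᵢ/nᵢ) / Σ(cᵢ·n₁ᵢ/nᵢ), with n₁ᵢ = aᵢ+bᵢ (exposed), n₀ᵢ = cᵢ+dᵢ (unexposed), nᵢ = n₁ᵢ+n₀ᵢ.
Stratum 1 (Site A): n₁ = 113, n₀ = 411, n = 524; a·n₀/n = 39·411/524 = 30.5897; c·n₁/n = 118·113/524 = 25.4466
Stratum 2 (Site B): n₁ = 301, n₀ = 139, n = 440; a·n₀/n = 210·139/440 = 66.3409; c·n₁/n = 77·301/440 = 52.6750
Stratum 3 (Site C): n₁ = 347, n₀ = 167, n = 514; a·n₀/n = 291·167/514 = 94.5467; c·n₁/n = 70·347/514 = 47.2568
RR_MH = (30.5897 + 66.3409 + 94.5467) / (25.4466 + 52.6750 + 47.2568) = 191.4773 / 125.3784 = 1.52720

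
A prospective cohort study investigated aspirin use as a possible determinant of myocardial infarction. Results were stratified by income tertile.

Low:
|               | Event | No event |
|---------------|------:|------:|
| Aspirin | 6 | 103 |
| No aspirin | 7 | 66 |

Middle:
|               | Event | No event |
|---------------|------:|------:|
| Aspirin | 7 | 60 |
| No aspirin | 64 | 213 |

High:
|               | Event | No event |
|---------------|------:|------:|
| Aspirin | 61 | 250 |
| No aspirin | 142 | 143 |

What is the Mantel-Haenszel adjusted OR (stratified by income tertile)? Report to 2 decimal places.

0.28

OR_MH = Σ(aᵢdᵢ/nᵢ) / Σ(bᵢcᵢ/nᵢ), where nᵢ is the stratum total.
Stratum 1 (Low): n = 182; a·d/n = 6·66/182 = 2.1758; b·c/n = 103·7/182 = 3.9615
Stratum 2 (Middle): n = 344; a·d/n = 7·213/344 = 4.3343; b·c/n = 60·64/344 = 11.1628
Stratum 3 (High): n = 596; a·d/n = 61·143/596 = 14.6359; b·c/n = 250·142/596 = 59.5638
OR_MH = (2.1758 + 4.3343 + 14.6359) / (3.9615 + 11.1628 + 59.5638) = 21.1460 / 74.6881 = 0.28312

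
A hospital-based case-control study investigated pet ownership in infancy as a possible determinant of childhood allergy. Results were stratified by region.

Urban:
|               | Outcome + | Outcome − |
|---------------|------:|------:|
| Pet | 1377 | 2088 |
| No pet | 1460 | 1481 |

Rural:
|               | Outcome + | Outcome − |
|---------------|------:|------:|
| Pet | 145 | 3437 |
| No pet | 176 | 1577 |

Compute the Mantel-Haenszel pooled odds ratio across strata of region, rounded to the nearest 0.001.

0.613

OR_MH = Σ(aᵢdᵢ/nᵢ) / Σ(bᵢcᵢ/nᵢ), where nᵢ is the stratum total.
Stratum 1 (Urban): n = 6406; a·d/n = 1377·1481/6406 = 318.3480; b·c/n = 2088·1460/6406 = 475.8789
Stratum 2 (Rural): n = 5335; a·d/n = 145·1577/5335 = 42.8613; b·c/n = 3437·176/5335 = 113.3856
OR_MH = (318.3480 + 42.8613) / (475.8789 + 113.3856) = 361.2092 / 589.2644 = 0.61298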